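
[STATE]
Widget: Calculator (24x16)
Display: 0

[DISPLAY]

                       0
┌───┬───┬───┬───┐       
│ 7 │ 8 │ 9 │ ÷ │       
├───┼───┼───┼───┤       
│ 4 │ 5 │ 6 │ × │       
├───┼───┼───┼───┤       
│ 1 │ 2 │ 3 │ - │       
├───┼───┼───┼───┤       
│ 0 │ . │ = │ + │       
├───┼───┼───┼───┤       
│ C │ MC│ MR│ M+│       
└───┴───┴───┴───┘       
                        
                        
                        
                        


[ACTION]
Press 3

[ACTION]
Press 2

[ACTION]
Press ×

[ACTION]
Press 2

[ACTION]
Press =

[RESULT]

                      64
┌───┬───┬───┬───┐       
│ 7 │ 8 │ 9 │ ÷ │       
├───┼───┼───┼───┤       
│ 4 │ 5 │ 6 │ × │       
├───┼───┼───┼───┤       
│ 1 │ 2 │ 3 │ - │       
├───┼───┼───┼───┤       
│ 0 │ . │ = │ + │       
├───┼───┼───┼───┤       
│ C │ MC│ MR│ M+│       
└───┴───┴───┴───┘       
                        
                        
                        
                        


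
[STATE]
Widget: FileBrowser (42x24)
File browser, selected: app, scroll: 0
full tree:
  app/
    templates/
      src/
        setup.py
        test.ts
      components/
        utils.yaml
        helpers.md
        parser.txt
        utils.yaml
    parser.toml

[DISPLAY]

> [-] app/                                
    [+] templates/                        
    parser.toml                           
                                          
                                          
                                          
                                          
                                          
                                          
                                          
                                          
                                          
                                          
                                          
                                          
                                          
                                          
                                          
                                          
                                          
                                          
                                          
                                          
                                          


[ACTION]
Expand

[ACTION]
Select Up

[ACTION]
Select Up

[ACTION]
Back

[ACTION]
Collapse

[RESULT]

> [+] app/                                
                                          
                                          
                                          
                                          
                                          
                                          
                                          
                                          
                                          
                                          
                                          
                                          
                                          
                                          
                                          
                                          
                                          
                                          
                                          
                                          
                                          
                                          
                                          


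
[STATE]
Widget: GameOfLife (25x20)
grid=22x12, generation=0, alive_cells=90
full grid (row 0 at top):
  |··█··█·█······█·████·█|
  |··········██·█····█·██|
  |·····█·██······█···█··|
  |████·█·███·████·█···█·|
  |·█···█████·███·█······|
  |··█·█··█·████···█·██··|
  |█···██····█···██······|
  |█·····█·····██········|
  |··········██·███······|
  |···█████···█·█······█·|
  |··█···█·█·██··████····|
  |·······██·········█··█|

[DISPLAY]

Gen: 0                   
··█··█·█······█·████·█   
··········██·█····█·██   
·····█·██······█···█··   
████·█·███·████·█···█·   
·█···█████·███·█······   
··█·█··█·████···█·██··   
█···██····█···██······   
█·····█·····██········   
··········██·███······   
···█████···█·█······█·   
··█···█·█·██··████····   
·······██·········█··█   
                         
                         
                         
                         
                         
                         
                         


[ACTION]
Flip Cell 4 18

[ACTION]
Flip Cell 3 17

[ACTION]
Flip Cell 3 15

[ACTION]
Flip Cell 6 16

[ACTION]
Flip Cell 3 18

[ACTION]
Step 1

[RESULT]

Gen: 1                   
·················███·█   
·······██·····███····█   
·██·█··█·······█·····█   
███··█·····█·····██···   
█····█················   
·█·██··█········█·██··   
·█·████··██···████····   
·····█····█·█···█·····   
····█··█··██··········   
···█████·█···█········   
···██···█████·████····   
·······███·····███····   
                         
                         
                         
                         
                         
                         
                         


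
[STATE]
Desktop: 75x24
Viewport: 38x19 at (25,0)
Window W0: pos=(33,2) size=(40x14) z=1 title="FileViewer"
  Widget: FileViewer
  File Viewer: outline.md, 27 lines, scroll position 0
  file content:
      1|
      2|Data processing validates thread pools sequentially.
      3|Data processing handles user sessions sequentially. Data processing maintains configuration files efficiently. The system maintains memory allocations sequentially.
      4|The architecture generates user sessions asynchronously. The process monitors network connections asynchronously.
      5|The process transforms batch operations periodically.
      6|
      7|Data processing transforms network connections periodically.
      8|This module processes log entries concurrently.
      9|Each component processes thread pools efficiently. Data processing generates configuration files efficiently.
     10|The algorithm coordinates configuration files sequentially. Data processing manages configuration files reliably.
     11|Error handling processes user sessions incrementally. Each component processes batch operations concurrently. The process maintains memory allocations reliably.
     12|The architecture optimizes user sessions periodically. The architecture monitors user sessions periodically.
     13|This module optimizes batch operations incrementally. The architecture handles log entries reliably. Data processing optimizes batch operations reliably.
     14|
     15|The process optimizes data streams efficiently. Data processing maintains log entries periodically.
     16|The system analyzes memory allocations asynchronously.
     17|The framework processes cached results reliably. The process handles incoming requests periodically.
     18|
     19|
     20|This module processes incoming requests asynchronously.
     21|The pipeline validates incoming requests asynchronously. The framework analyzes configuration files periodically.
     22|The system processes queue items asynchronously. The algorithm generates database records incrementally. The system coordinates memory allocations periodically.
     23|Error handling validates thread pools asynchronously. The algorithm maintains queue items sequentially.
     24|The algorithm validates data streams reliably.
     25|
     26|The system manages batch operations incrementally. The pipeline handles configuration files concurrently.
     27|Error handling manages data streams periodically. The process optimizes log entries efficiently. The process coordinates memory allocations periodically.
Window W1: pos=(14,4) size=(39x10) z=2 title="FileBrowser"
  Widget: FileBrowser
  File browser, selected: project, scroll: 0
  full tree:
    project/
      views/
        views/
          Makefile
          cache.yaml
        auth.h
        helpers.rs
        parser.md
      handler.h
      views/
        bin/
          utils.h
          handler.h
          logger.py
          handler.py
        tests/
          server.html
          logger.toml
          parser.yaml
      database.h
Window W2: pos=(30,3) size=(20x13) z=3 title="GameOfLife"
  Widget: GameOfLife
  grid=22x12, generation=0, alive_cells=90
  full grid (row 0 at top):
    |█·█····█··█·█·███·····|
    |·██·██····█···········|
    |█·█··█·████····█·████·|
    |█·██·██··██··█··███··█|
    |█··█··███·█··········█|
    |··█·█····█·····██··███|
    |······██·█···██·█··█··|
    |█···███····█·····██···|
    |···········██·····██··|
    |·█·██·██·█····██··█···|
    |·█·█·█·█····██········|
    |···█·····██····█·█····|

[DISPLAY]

                                      
                                      
        ┏━━━━━━━━━━━━━━━━━━━━━━━━━━━━━
     ┏━━━━━━━━━━━━━━━━━━┓             
━━━━━┃ GameOfLife       ┃━━┓──────────
er   ┠──────────────────┨  ┃          
─────┃Gen: 0            ┃──┨idates thr
ect/ ┃█··█·████····█·███┃  ┃dles user 
ews/ ┃██·██··██··█··███·┃  ┃nerates us
r.h  ┃·█··███·█·········┃  ┃rms batch 
ews/ ┃█·█····█·····██··█┃  ┃          
se.h ┃····██·█···██·█··█┃  ┃nsforms ne
     ┃··███····█·····██·┃  ┃es log ent
━━━━━┃·········██·····██┃━━┛esses thre
     ┃·██·██·█····██··█·┃ordinates con
     ┗━━━━━━━━━━━━━━━━━━┛━━━━━━━━━━━━━
                                      
                                      
                                      


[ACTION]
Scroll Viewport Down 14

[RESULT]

er   ┠──────────────────┨  ┃          
─────┃Gen: 0            ┃──┨idates thr
ect/ ┃█··█·████····█·███┃  ┃dles user 
ews/ ┃██·██··██··█··███·┃  ┃nerates us
r.h  ┃·█··███·█·········┃  ┃rms batch 
ews/ ┃█·█····█·····██··█┃  ┃          
se.h ┃····██·█···██·█··█┃  ┃nsforms ne
     ┃··███····█·····██·┃  ┃es log ent
━━━━━┃·········██·····██┃━━┛esses thre
     ┃·██·██·█····██··█·┃ordinates con
     ┗━━━━━━━━━━━━━━━━━━┛━━━━━━━━━━━━━
                                      
                                      
                                      
                                      
                                      
                                      
                                      
                                      


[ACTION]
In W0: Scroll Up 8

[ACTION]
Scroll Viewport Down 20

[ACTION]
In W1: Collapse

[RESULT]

er   ┠──────────────────┨  ┃          
─────┃Gen: 0            ┃──┨idates thr
ect/ ┃█··█·████····█·███┃  ┃dles user 
     ┃██·██··██··█··███·┃  ┃nerates us
     ┃·█··███·█·········┃  ┃rms batch 
     ┃█·█····█·····██··█┃  ┃          
     ┃····██·█···██·█··█┃  ┃nsforms ne
     ┃··███····█·····██·┃  ┃es log ent
━━━━━┃·········██·····██┃━━┛esses thre
     ┃·██·██·█····██··█·┃ordinates con
     ┗━━━━━━━━━━━━━━━━━━┛━━━━━━━━━━━━━
                                      
                                      
                                      
                                      
                                      
                                      
                                      
                                      


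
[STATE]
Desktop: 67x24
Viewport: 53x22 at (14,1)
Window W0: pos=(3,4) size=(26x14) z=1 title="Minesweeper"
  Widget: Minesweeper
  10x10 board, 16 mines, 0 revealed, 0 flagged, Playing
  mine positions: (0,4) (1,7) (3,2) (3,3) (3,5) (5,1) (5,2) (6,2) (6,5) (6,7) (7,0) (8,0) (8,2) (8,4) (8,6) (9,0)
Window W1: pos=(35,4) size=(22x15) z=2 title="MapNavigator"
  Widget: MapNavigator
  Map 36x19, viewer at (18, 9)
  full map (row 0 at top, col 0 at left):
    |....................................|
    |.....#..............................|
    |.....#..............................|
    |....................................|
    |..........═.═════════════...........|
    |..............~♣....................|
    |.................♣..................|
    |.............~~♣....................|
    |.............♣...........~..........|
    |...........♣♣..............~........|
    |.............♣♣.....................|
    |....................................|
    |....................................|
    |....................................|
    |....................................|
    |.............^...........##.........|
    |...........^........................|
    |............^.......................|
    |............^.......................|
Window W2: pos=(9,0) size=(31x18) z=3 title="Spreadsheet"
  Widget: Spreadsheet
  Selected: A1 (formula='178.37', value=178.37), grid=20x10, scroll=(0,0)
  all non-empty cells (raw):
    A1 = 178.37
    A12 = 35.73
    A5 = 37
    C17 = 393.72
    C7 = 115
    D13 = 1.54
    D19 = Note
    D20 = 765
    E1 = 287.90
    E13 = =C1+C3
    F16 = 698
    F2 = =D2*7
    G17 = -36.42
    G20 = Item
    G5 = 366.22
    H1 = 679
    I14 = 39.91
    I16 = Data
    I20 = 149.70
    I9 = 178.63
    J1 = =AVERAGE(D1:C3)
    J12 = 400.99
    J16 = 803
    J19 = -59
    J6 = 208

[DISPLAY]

eadsheet                 ┃                           
─────────────────────────┨                           
178.37                   ┃                           
   A       B       C     ┃━━━━━━━━━━━━━━━━┓          
-------------------------┃Navigator       ┃          
[178.37]       0       0 ┃────────────────┨          
       0       0       0 ┃═════════════...┃          
       0       0       0 ┃..~♣............┃          
       0       0       0 ┃.....♣..........┃          
      37       0       0 ┃.~~♣............┃          
       0       0       0 ┃.♣...........~..┃          
       0       0     115 ┃♣.....@........~┃          
       0       0       0 ┃.♣♣.............┃          
       0       0       0 ┃................┃          
       0       0       0 ┃................┃          
       0       0       0 ┃................┃          
━━━━━━━━━━━━━━━━━━━━━━━━━┛................┃          
                     ┗━━━━━━━━━━━━━━━━━━━━┛          
                                                     
                                                     
                                                     
                                                     


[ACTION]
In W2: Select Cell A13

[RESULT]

eadsheet                 ┃                           
─────────────────────────┨                           
                         ┃                           
   A       B       C     ┃━━━━━━━━━━━━━━━━┓          
-------------------------┃Navigator       ┃          
  178.37       0       0 ┃────────────────┨          
       0       0       0 ┃═════════════...┃          
       0       0       0 ┃..~♣............┃          
       0       0       0 ┃.....♣..........┃          
      37       0       0 ┃.~~♣............┃          
       0       0       0 ┃.♣...........~..┃          
       0       0     115 ┃♣.....@........~┃          
       0       0       0 ┃.♣♣.............┃          
       0       0       0 ┃................┃          
       0       0       0 ┃................┃          
       0       0       0 ┃................┃          
━━━━━━━━━━━━━━━━━━━━━━━━━┛................┃          
                     ┗━━━━━━━━━━━━━━━━━━━━┛          
                                                     
                                                     
                                                     
                                                     


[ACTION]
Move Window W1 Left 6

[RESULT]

eadsheet                 ┃                           
─────────────────────────┨                           
                         ┃                           
   A       B       C     ┃━━━━━━━━━━┓                
-------------------------┃tor       ┃                
  178.37       0       0 ┃──────────┨                
       0       0       0 ┃═══════...┃                
       0       0       0 ┃..........┃                
       0       0       0 ┃..........┃                
      37       0       0 ┃..........┃                
       0       0       0 ┃.......~..┃                
       0       0     115 ┃@........~┃                
       0       0       0 ┃..........┃                
       0       0       0 ┃..........┃                
       0       0       0 ┃..........┃                
       0       0       0 ┃..........┃                
━━━━━━━━━━━━━━━━━━━━━━━━━┛..........┃                
               ┗━━━━━━━━━━━━━━━━━━━━┛                
                                                     
                                                     
                                                     
                                                     


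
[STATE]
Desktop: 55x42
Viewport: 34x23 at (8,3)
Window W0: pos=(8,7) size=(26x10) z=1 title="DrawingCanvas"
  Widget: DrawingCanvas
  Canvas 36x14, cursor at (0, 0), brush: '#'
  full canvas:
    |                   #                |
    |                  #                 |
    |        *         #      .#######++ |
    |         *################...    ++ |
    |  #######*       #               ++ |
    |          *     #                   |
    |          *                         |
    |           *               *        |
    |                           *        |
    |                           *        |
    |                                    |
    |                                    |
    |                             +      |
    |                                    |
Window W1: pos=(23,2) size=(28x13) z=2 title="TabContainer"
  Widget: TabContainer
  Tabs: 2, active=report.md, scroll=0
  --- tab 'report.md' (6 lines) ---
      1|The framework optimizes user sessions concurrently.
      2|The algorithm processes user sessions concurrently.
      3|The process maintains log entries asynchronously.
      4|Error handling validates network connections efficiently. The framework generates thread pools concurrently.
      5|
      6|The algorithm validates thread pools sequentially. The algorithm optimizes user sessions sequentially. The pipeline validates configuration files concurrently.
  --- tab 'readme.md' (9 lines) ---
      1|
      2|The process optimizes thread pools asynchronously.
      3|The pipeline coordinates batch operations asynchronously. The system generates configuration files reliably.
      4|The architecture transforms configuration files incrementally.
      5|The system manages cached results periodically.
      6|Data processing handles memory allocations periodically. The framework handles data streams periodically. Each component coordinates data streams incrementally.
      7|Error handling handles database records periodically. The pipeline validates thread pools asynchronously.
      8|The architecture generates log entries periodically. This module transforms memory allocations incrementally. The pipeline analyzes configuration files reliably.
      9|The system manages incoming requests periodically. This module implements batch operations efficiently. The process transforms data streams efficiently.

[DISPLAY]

               ┃ TabContainer     
               ┠──────────────────
               ┃[report.md]│ readm
               ┃──────────────────
┏━━━━━━━━━━━━━━┃The framework opti
┃ DrawingCanvas┃The algorithm proc
┠──────────────┃The process mainta
┃+             ┃Error handling val
┃              ┃                  
┃        *     ┃The algorithm vali
┃         *####┃                  
┃  #######*    ┗━━━━━━━━━━━━━━━━━━
┃          *     #       ┃        
┗━━━━━━━━━━━━━━━━━━━━━━━━┛        
                                  
                                  
                                  
                                  
                                  
                                  
                                  
                                  
                                  


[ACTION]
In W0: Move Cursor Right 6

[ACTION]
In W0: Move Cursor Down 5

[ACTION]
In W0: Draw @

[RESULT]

               ┃ TabContainer     
               ┠──────────────────
               ┃[report.md]│ readm
               ┃──────────────────
┏━━━━━━━━━━━━━━┃The framework opti
┃ DrawingCanvas┃The algorithm proc
┠──────────────┃The process mainta
┃              ┃Error handling val
┃              ┃                  
┃        *     ┃The algorithm vali
┃         *####┃                  
┃  #######*    ┗━━━━━━━━━━━━━━━━━━
┃      @   *     #       ┃        
┗━━━━━━━━━━━━━━━━━━━━━━━━┛        
                                  
                                  
                                  
                                  
                                  
                                  
                                  
                                  
                                  


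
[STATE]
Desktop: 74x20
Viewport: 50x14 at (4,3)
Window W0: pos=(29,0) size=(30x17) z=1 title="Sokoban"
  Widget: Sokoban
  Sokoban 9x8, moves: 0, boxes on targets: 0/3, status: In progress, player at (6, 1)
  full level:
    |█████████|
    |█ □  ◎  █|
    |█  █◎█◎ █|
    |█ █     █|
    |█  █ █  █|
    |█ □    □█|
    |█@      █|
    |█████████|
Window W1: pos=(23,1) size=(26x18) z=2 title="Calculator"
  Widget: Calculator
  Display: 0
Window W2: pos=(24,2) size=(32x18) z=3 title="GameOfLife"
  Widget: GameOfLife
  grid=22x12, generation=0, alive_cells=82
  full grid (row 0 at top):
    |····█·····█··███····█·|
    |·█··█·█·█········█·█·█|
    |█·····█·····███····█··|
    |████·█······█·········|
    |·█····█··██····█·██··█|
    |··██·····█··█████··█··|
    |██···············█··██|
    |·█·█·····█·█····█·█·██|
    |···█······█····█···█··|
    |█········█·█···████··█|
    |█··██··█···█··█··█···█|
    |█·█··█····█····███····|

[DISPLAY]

                   ┠┃ GameOfLife                  
                   ┃┠─────────────────────────────
                   ┃┃Gen: 0                       
                   ┃┃····█·····█··███····█·       
                   ┃┃·█··█·█·█········█·█·█       
                   ┃┃█·····█·····███····█··       
                   ┃┃████·█······█·········       
                   ┃┃·█····█··██····█·██··█       
                   ┃┃··██·····█··█████··█··       
                   ┃┃██···············█··██       
                   ┃┃·█·█·····█·█····█·█·██       
                   ┃┃···█······█····█···█··       
                   ┃┃█········█·█···████··█       
                   ┃┃█··██··█···█··█··█···█       


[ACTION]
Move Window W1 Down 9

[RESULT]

                   ┃┃ GameOfLife                  
                   ┠┠─────────────────────────────
                   ┃┃Gen: 0                       
                   ┃┃····█·····█··███····█·       
                   ┃┃·█··█·█·█········█·█·█       
                   ┃┃█·····█·····███····█··       
                   ┃┃████·█······█·········       
                   ┃┃·█····█··██····█·██··█       
                   ┃┃··██·····█··█████··█··       
                   ┃┃██···············█··██       
                   ┃┃·█·█·····█·█····█·█·██       
                   ┃┃···█······█····█···█··       
                   ┃┃█········█·█···████··█       
                   ┃┃█··██··█···█··█··█···█       


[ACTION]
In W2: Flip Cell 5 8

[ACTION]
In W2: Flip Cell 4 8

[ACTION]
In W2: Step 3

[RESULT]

                   ┃┃ GameOfLife                  
                   ┠┠─────────────────────────────
                   ┃┃Gen: 3                       
                   ┃┃···················█··       
                   ┃┃···███·······█···██···       
                   ┃┃···███········██·██···       
                   ┃┃████··········█·······       
                   ┃┃█·███·········████··█·       
                   ┃┃·████··········█·█····       
                   ┃┃·█·····███·██···█·██·█       
                   ┃┃·██····███··█···█·██·█       
                   ┃┃·███·······█·····█···█       
                   ┃┃·██·█······██···███·█·       
                   ┃┃··█··█·······██···█···       


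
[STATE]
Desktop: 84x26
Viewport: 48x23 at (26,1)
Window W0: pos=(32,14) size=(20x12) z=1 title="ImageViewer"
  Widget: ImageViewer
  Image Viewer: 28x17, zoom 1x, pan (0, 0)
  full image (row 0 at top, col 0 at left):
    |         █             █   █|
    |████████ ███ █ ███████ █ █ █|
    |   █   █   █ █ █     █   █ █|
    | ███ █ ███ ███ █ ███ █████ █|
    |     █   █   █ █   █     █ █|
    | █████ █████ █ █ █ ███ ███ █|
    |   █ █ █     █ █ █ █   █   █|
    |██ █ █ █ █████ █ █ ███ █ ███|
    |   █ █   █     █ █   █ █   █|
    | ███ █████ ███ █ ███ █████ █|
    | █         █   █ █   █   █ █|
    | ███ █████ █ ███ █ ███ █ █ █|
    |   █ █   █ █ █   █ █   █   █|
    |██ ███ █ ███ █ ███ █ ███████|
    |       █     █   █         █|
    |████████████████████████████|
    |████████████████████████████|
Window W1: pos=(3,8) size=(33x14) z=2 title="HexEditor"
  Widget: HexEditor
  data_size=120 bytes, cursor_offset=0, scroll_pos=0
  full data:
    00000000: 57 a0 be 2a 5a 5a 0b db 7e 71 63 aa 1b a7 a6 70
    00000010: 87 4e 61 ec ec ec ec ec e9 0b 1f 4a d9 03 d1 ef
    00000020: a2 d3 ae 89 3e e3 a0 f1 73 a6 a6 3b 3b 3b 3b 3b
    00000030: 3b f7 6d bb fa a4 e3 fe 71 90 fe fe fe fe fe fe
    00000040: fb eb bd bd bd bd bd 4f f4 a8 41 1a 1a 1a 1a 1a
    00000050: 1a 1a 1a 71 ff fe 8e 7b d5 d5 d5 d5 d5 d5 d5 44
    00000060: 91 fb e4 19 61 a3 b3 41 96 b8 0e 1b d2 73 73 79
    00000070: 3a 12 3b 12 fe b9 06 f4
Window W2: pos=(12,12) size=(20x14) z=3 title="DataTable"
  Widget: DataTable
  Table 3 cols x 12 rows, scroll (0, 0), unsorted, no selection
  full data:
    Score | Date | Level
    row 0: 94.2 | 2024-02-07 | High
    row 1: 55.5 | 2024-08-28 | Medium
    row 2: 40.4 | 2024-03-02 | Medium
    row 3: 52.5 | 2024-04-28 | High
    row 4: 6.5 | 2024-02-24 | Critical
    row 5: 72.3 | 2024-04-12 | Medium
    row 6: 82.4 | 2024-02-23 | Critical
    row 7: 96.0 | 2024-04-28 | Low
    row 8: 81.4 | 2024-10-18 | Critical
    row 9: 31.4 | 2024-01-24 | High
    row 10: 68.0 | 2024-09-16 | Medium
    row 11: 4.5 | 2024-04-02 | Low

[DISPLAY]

                                                
                                                
                                                
                                                
                                                
                                                
                                                
━━━━━━━━━┓                                      
         ┃                                      
─────────┨                                      
5a 5a 0b ┃                                      
━━━━━┓ec ┃                                      
     ┃a0 ┃                                      
─────┨e3 ┃━━━━━━━━━━━━━━━┓                      
   │L┃bd ┃ageViewer      ┃                      
───┼─┃8e ┃───────────────┨                      
-07│H┃b3 ┃      █        ┃                      
-28│M┃06 ┃█████ ███ █ ███┃                      
-02│M┃   ┃█   █   █ █ █  ┃                      
-28│H┃   ┃█ █ ███ ███ █ █┃                      
-24│C┃━━━┛  █   █   █ █  ┃                      
-12│M┃┃ █████ █████ █ █ █┃                      
-23│C┃┃   █ █ █     █ █ █┃                      


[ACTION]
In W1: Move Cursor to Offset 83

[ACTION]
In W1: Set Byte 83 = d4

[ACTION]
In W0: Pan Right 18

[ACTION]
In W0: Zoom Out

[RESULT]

                                                
                                                
                                                
                                                
                                                
                                                
                                                
━━━━━━━━━┓                                      
         ┃                                      
─────────┨                                      
5a 5a 0b ┃                                      
━━━━━┓ec ┃                                      
     ┃a0 ┃                                      
─────┨e3 ┃━━━━━━━━━━━━━━━┓                      
   │L┃bd ┃ageViewer      ┃                      
───┼─┃8e ┃───────────────┨                      
-07│H┃b3 ┃  █   █        ┃                      
-28│M┃06 ┃█ █ █ █        ┃                      
-02│M┃   ┃█   █ █        ┃                      
-28│H┃   ┃█████ █        ┃                      
-24│C┃━━━┛    █ █        ┃                      
-12│M┃┃ ███ ███ █        ┃                      
-23│C┃┃ █   █   █        ┃                      


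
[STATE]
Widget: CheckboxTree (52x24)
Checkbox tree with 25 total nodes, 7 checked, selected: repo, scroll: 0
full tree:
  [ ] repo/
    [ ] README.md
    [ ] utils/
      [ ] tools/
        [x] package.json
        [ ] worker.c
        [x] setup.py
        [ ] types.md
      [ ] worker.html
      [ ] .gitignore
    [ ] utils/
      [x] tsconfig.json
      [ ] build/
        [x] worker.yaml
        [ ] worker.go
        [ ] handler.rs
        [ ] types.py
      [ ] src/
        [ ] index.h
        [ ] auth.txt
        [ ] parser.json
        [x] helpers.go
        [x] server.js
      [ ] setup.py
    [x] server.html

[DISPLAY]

>[-] repo/                                          
   [ ] README.md                                    
   [-] utils/                                       
     [-] tools/                                     
       [x] package.json                             
       [ ] worker.c                                 
       [x] setup.py                                 
       [ ] types.md                                 
     [ ] worker.html                                
     [ ] .gitignore                                 
   [-] utils/                                       
     [x] tsconfig.json                              
     [-] build/                                     
       [x] worker.yaml                              
       [ ] worker.go                                
       [ ] handler.rs                               
       [ ] types.py                                 
     [-] src/                                       
       [ ] index.h                                  
       [ ] auth.txt                                 
       [ ] parser.json                              
       [x] helpers.go                               
       [x] server.js                                
     [ ] setup.py                                   


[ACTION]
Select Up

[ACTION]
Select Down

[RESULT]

 [-] repo/                                          
>  [ ] README.md                                    
   [-] utils/                                       
     [-] tools/                                     
       [x] package.json                             
       [ ] worker.c                                 
       [x] setup.py                                 
       [ ] types.md                                 
     [ ] worker.html                                
     [ ] .gitignore                                 
   [-] utils/                                       
     [x] tsconfig.json                              
     [-] build/                                     
       [x] worker.yaml                              
       [ ] worker.go                                
       [ ] handler.rs                               
       [ ] types.py                                 
     [-] src/                                       
       [ ] index.h                                  
       [ ] auth.txt                                 
       [ ] parser.json                              
       [x] helpers.go                               
       [x] server.js                                
     [ ] setup.py                                   


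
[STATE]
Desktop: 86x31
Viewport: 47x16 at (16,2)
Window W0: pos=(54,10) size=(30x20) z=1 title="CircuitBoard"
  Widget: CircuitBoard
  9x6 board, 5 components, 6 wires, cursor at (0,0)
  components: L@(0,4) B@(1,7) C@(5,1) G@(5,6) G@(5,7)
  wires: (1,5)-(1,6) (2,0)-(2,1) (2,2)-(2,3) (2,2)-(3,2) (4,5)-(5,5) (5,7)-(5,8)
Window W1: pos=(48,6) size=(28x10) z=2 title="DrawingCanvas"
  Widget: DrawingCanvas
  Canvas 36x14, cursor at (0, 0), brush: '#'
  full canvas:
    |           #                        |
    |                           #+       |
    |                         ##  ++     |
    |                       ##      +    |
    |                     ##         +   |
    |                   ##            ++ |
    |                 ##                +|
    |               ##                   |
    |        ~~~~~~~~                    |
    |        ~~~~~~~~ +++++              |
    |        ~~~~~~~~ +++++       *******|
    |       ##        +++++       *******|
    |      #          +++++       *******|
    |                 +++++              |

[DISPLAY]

                                               
                                               
                                               
                                               
                                ┏━━━━━━━━━━━━━━
                                ┃ DrawingCanvas
                                ┠──────────────
                                ┃+          #  
                                ┃              
                                ┃              
                                ┃              
                                ┃              
                                ┃              
                                ┗━━━━━━━━━━━━━━
                                      ┃1       
                                      ┃        


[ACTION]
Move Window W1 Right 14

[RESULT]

                                               
                                               
                                               
                                               
                                          ┏━━━━
                                          ┃ Dra
                                          ┠────
                                          ┃+   
                                      ┏━━━┃    
                                      ┃ Ci┃    
                                      ┠───┃    
                                      ┃   ┃    
                                      ┃0  ┃    
                                      ┃   ┗━━━━
                                      ┃1       
                                      ┃        


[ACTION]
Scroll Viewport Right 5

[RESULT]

                                               
                                               
                                               
                                               
                                     ┏━━━━━━━━━
                                     ┃ DrawingC
                                     ┠─────────
                                     ┃+        
                                 ┏━━━┃         
                                 ┃ Ci┃         
                                 ┠───┃         
                                 ┃   ┃         
                                 ┃0  ┃         
                                 ┃   ┗━━━━━━━━━
                                 ┃1            
                                 ┃             


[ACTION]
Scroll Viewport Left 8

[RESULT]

                                               
                                               
                                               
                                               
                                             ┏━
                                             ┃ 
                                             ┠─
                                             ┃+
                                         ┏━━━┃ 
                                         ┃ Ci┃ 
                                         ┠───┃ 
                                         ┃   ┃ 
                                         ┃0  ┃ 
                                         ┃   ┗━
                                         ┃1    
                                         ┃     


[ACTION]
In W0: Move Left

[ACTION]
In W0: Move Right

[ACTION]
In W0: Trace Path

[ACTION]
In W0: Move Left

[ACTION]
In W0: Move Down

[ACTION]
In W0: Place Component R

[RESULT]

                                               
                                               
                                               
                                               
                                             ┏━
                                             ┃ 
                                             ┠─
                                             ┃+
                                         ┏━━━┃ 
                                         ┃ Ci┃ 
                                         ┠───┃ 
                                         ┃   ┃ 
                                         ┃0  ┃ 
                                         ┃   ┗━
                                         ┃1  [R
                                         ┃     
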